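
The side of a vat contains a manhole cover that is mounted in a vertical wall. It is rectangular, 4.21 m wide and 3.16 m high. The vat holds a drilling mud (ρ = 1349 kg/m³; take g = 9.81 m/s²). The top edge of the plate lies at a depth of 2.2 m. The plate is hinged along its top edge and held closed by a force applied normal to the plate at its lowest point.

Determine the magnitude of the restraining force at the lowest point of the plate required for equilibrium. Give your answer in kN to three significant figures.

P ≈ 379 kN

γ = ρg = 1349 × 9.81 / 1000 = 13.23369 kN/m³.
The centroid lies 3.16/2 = 1.58 m below the top edge, so the centroid depth is h_c = 2.2 + 1.58 = 3.78 m.
A = 4.21 × 3.16 = 13.3036 m².
Resultant F = γ·h_c·A = 13.23369 × 3.78 × 13.3036 = 665.491 kN.
I_c = b·h³/12 = 4.21 × 3.16³/12 = 11.0704 m⁴.
Centre of pressure: y_p = y_c + I_c/(y_c·A) = 3.78 + 11.0704/(3.78 × 13.3036) = 3.78 + 0.220142 = 4.00014 m along the plane.
The resultant acts 1.58 + 0.220142 = 1.80014 m (along the plate) below the hinge at the top edge, so the moment about the hinge is M = F × 1.80014 = 665.491 × 1.80014 = 1197.98 kN·m.
A normal force at the bottom, 3.16 m from the hinge, must supply this moment: P = 1197.98/3.16 = 379.108 kN.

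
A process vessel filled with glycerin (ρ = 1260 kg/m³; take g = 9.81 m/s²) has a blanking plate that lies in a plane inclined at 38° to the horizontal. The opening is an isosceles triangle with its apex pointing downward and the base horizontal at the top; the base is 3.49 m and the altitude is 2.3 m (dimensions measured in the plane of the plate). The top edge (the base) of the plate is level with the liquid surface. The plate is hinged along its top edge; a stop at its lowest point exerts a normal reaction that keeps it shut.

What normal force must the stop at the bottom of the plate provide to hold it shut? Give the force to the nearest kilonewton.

P ≈ 12 kN

γ = ρg = 1260 × 9.81 / 1000 = 12.3606 kN/m³.
Let θ = 38° be the plate's angle to the horizontal; measure y along the incline from where the plane meets the free surface. Vertical depth h = y·sinθ with sinθ = 0.615661.
With the apex down, the centroid sits h/3 = 2.3/3 = 0.766667 m below the base (the top edge), so y_c = 0.766667 m and h_c = 0.766667 × 0.615661 = 0.472007 m.
A = ½ × 3.49 × 2.3 = 4.0135 m².
Resultant F = γ·h_c·A = 12.3606 × 0.472007 × 4.0135 = 23.4159 kN.
I_c = b·h³/36 = 3.49 × 2.3³/36 = 1.17952 m⁴.
Centre of pressure: y_p = y_c + I_c/(y_c·A) = 0.766667 + 1.17952/(0.766667 × 4.0135) = 0.766667 + 0.383332 = 1.15 m along the plane.
The resultant acts 0.766667 + 0.383332 = 1.15 m (along the plate) below the hinge at the top edge, so the moment about the hinge is M = F × 1.15 = 23.4159 × 1.15 = 26.9283 kN·m.
A normal force at the bottom, 2.3 m from the hinge, must supply this moment: P = 26.9283/2.3 = 11.708 kN.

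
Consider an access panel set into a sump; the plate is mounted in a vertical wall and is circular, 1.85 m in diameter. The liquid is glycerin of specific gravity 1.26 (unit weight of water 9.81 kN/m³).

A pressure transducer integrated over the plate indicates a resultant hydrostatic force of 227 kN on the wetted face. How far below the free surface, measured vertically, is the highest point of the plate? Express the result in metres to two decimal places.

d_top ≈ 5.91 m

γ = 1.26 × 9.81 = 12.3606 kN/m³.
A = π(0.925)² = 2.68803 m².
From F = γ·h_c·A, the centroid depth is h_c = 227/(12.3606 × 2.68803) = 6.83207 m.
The centroid is at the centre, 0.925 m below the top of the plate, so the highest point sits at h_top = 6.83207 − 0.925 = 5.90707 m below the surface.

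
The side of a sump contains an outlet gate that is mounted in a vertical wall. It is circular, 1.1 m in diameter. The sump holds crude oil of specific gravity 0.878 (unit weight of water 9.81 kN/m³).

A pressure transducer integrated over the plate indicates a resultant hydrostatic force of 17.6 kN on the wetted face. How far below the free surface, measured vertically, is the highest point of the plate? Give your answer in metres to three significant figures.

d_top ≈ 1.60 m

γ = 0.878 × 9.81 = 8.61318 kN/m³.
A = π(0.55)² = 0.950332 m².
From F = γ·h_c·A, the centroid depth is h_c = 17.6/(8.61318 × 0.950332) = 2.15017 m.
The centroid is at the centre, 0.55 m below the top of the plate, so the highest point sits at h_top = 2.15017 − 0.55 = 1.60017 m below the surface.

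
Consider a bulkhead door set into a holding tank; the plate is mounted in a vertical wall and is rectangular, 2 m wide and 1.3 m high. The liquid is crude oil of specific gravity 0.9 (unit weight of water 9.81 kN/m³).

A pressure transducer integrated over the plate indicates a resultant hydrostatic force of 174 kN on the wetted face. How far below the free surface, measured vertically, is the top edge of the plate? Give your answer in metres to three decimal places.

γ = 0.9 × 9.81 = 8.829 kN/m³.
A = 2 × 1.3 = 2.6 m².
From F = γ·h_c·A, the centroid depth is h_c = 174/(8.829 × 2.6) = 7.57992 m.
The centroid lies 1.3/2 = 0.65 m below the top edge, so the top edge sits at h_top = 7.57992 − 0.65 = 6.92992 m below the surface.

d_top ≈ 6.930 m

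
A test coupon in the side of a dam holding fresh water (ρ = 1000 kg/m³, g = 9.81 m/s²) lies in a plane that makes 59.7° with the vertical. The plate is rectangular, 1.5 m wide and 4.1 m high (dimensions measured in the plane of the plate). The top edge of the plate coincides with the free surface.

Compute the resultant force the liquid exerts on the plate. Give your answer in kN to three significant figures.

γ = ρg = 1000 × 9.81 = 9810 N/m³ = 9.81 kN/m³.
The plate makes 59.7° with the vertical, i.e. θ = 90° − 59.7° = 30.3° to the horizontal. Measuring y along the incline from the free-surface line, vertical depth h = y·sinθ with sinθ = 0.504528.
The centroid lies 4.1/2 = 2.05 m below the top edge, so y_c = 2.05 m and h_c = 2.05 × 0.504528 = 1.03428 m.
A = 1.5 × 4.1 = 6.15 m².
Resultant F = γ·h_c·A = 9.81 × 1.03428 × 6.15 = 62.3997 kN.

F ≈ 62.4 kN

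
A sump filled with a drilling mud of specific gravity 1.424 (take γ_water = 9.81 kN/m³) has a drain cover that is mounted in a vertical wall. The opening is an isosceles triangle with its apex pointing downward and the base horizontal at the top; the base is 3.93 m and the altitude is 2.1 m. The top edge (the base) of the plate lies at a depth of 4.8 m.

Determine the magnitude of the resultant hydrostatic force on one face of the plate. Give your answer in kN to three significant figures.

F ≈ 317 kN

γ = 1.424 × 9.81 = 13.96944 kN/m³.
With the apex down, the centroid sits h/3 = 2.1/3 = 0.7 m below the base (the top edge), so the centroid depth is h_c = 4.8 + 0.7 = 5.5 m.
A = ½ × 3.93 × 2.1 = 4.1265 m².
Resultant F = γ·h_c·A = 13.96944 × 5.5 × 4.1265 = 317.047 kN.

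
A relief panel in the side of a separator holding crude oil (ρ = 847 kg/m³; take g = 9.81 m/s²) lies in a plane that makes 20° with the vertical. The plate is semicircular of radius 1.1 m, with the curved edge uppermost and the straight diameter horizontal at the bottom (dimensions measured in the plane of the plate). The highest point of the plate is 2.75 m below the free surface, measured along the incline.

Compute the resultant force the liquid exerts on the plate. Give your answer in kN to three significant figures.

F ≈ 50.2 kN

γ = ρg = 847 × 9.81 / 1000 = 8.30907 kN/m³.
The plate makes 20° with the vertical, i.e. θ = 90° − 20° = 70° to the horizontal. Measuring y along the incline from the free-surface line, vertical depth h = y·sinθ with sinθ = 0.939693.
The centroid lies 4r/(3π) = 0.466854 m above the diameter, so r − 4r/(3π) = 1.1 − 0.466854 = 0.633146 m below the topmost point, so y_c = 2.75 + 0.633146 = 3.38315 m and h_c = 3.38315 × 0.939693 = 3.17912 m.
A = πr²/2 = π × 1.1²/2 = 1.90066 m².
Resultant F = γ·h_c·A = 8.30907 × 3.17912 × 1.90066 = 50.2069 kN.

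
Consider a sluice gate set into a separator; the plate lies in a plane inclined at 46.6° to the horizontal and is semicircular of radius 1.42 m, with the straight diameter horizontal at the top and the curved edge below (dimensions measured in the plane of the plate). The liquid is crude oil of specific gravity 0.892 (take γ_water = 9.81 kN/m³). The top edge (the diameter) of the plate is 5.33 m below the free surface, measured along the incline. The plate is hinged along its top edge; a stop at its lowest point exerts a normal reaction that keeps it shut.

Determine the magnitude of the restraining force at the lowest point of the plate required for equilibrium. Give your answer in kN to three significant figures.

P ≈ 52.7 kN

γ = 0.892 × 9.81 = 8.75052 kN/m³.
Let θ = 46.6° be the plate's angle to the horizontal; measure y along the incline from where the plane meets the free surface. Vertical depth h = y·sinθ with sinθ = 0.726575.
The centroid of a semicircle lies 4r/(3π) = 0.602667 m from the diameter, here below the top edge, so y_c = 5.33 + 0.602667 = 5.93267 m and h_c = 5.93267 × 0.726575 = 4.31053 m.
A = πr²/2 = π × 1.42²/2 = 3.16735 m².
Resultant F = γ·h_c·A = 8.75052 × 4.31053 × 3.16735 = 119.47 kN.
I_c = (π/8 − 8/(9π))·r⁴ = 0.109757 × 1.42⁴ = 0.446258 m⁴.
Centre of pressure: y_p = y_c + I_c/(y_c·A) = 5.93267 + 0.446258/(5.93267 × 3.16735) = 5.93267 + 0.0237487 = 5.95642 m along the plane.
The resultant acts 0.602667 + 0.0237487 = 0.626416 m (along the plate) below the hinge at the top edge, so the moment about the hinge is M = F × 0.626416 = 119.47 × 0.626416 = 74.8379 kN·m.
A normal force at the bottom, 1.42 m from the hinge, must supply this moment: P = 74.8379/1.42 = 52.7027 kN.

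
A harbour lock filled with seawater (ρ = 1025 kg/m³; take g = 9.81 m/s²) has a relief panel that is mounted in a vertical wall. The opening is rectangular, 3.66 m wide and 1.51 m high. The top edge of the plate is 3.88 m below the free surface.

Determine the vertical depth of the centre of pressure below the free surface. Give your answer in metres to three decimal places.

γ = ρg = 1025 × 9.81 / 1000 = 10.05525 kN/m³.
The centroid lies 1.51/2 = 0.755 m below the top edge, so the centroid depth is h_c = 3.88 + 0.755 = 4.635 m.
A = 3.66 × 1.51 = 5.5266 m².
Resultant F = γ·h_c·A = 10.05525 × 4.635 × 5.5266 = 257.573 kN.
I_c = b·h³/12 = 3.66 × 1.51³/12 = 1.0501 m⁴.
Centre of pressure: y_p = y_c + I_c/(y_c·A) = 4.635 + 1.0501/(4.635 × 5.5266) = 4.635 + 0.0409942 = 4.67599 m along the plane.

h_p = 4.676 m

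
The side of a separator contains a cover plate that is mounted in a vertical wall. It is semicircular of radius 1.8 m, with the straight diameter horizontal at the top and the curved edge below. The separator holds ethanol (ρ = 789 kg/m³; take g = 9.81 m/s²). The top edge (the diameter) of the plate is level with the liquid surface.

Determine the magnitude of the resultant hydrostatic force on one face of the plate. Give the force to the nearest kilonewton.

γ = ρg = 789 × 9.81 / 1000 = 7.74009 kN/m³.
The centroid of a semicircle lies 4r/(3π) = 0.763944 m from the diameter, here below the top edge, so the centroid depth is h_c = 0.763944 m.
A = πr²/2 = π × 1.8²/2 = 5.08938 m².
Resultant F = γ·h_c·A = 7.74009 × 0.763944 × 5.08938 = 30.0935 kN.

F ≈ 30 kN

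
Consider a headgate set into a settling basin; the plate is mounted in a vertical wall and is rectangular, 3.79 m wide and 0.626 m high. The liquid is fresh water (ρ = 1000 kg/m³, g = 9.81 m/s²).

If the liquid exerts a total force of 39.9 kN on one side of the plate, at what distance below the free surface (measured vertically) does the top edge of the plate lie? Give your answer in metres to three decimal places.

d_top ≈ 1.401 m

γ = ρg = 1000 × 9.81 = 9810 N/m³ = 9.81 kN/m³.
A = 3.79 × 0.626 = 2.37254 m².
From F = γ·h_c·A, the centroid depth is h_c = 39.9/(9.81 × 2.37254) = 1.71431 m.
The centroid lies 0.626/2 = 0.313 m below the top edge, so the top edge sits at h_top = 1.71431 − 0.313 = 1.40131 m below the surface.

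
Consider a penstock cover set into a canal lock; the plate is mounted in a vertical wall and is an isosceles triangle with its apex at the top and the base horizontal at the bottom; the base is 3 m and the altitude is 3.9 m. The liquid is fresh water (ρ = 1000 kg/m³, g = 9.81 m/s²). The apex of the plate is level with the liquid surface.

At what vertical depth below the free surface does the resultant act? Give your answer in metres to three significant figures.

h_p = 2.93 m

γ = ρg = 1000 × 9.81 = 9810 N/m³ = 9.81 kN/m³.
With the apex up, the centroid sits 2h/3 = 2 × 3.9/3 = 2.6 m below the apex, so the centroid depth is h_c = 2.6 m.
A = ½ × 3 × 3.9 = 5.85 m².
Resultant F = γ·h_c·A = 9.81 × 2.6 × 5.85 = 149.21 kN.
I_c = b·h³/36 = 3 × 3.9³/36 = 4.94325 m⁴.
Centre of pressure: y_p = y_c + I_c/(y_c·A) = 2.6 + 4.94325/(2.6 × 5.85) = 2.6 + 0.325 = 2.925 m along the plane.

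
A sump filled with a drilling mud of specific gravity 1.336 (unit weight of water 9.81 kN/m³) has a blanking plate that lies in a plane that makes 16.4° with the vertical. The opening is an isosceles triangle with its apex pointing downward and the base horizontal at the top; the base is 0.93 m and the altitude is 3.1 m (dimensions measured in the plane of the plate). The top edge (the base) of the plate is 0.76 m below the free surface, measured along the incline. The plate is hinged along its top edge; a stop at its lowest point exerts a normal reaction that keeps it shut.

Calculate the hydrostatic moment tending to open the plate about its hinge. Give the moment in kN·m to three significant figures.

γ = 1.336 × 9.81 = 13.10616 kN/m³.
The plate makes 16.4° with the vertical, i.e. θ = 90° − 16.4° = 73.6° to the horizontal. Measuring y along the incline from the free-surface line, vertical depth h = y·sinθ with sinθ = 0.959314.
With the apex down, the centroid sits h/3 = 3.1/3 = 1.03333 m below the base (the top edge), so y_c = 0.76 + 1.03333 = 1.79333 m and h_c = 1.79333 × 0.959314 = 1.72037 m.
A = ½ × 0.93 × 3.1 = 1.4415 m².
Resultant F = γ·h_c·A = 13.10616 × 1.72037 × 1.4415 = 32.5021 kN.
I_c = b·h³/36 = 0.93 × 3.1³/36 = 0.769601 m⁴.
Centre of pressure: y_p = y_c + I_c/(y_c·A) = 1.79333 + 0.769601/(1.79333 × 1.4415) = 1.79333 + 0.297708 = 2.09104 m along the plane.
The resultant acts 1.03333 + 0.297708 = 1.33104 m (along the plate) below the hinge at the top edge, so the moment about the hinge is M = F × 1.33104 = 32.5021 × 1.33104 = 43.2616 kN·m.

M ≈ 43.3 kN·m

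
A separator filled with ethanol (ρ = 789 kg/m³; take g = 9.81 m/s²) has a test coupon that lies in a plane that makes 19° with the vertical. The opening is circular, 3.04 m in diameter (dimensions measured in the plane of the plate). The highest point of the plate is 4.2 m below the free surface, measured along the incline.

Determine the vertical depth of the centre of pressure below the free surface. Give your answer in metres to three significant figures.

γ = ρg = 789 × 9.81 / 1000 = 7.74009 kN/m³.
The plate makes 19° with the vertical, i.e. θ = 90° − 19° = 71° to the horizontal. Measuring y along the incline from the free-surface line, vertical depth h = y·sinθ with sinθ = 0.945519.
The centroid is at the centre, 1.52 m below the top of the plate, so y_c = 4.2 + 1.52 = 5.72 m and h_c = 5.72 × 0.945519 = 5.40837 m.
A = π(1.52)² = 7.25834 m².
Resultant F = γ·h_c·A = 7.74009 × 5.40837 × 7.25834 = 303.843 kN.
I_c = πr⁴/4 = π × 1.52⁴/4 = 4.19241 m⁴.
Centre of pressure: y_p = y_c + I_c/(y_c·A) = 5.72 + 4.19241/(5.72 × 7.25834) = 5.72 + 0.100979 = 5.82098 m along the plane.
Vertically, h_p = y_p·sinθ = 5.82098 × 0.945519 = 5.50385 m.

h_p = 5.50 m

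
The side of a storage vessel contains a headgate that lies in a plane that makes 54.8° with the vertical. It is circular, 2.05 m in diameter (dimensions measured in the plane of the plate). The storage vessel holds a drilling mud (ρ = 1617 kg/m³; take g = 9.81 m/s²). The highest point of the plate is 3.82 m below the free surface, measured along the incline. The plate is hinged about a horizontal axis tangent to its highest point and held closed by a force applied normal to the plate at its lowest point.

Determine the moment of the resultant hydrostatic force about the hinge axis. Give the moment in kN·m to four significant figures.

γ = ρg = 1617 × 9.81 / 1000 = 15.86277 kN/m³.
The plate makes 54.8° with the vertical, i.e. θ = 90° − 54.8° = 35.2° to the horizontal. Measuring y along the incline from the free-surface line, vertical depth h = y·sinθ with sinθ = 0.576432.
The centroid is at the centre, 1.025 m below the top of the plate, so y_c = 3.82 + 1.025 = 4.845 m and h_c = 4.845 × 0.576432 = 2.79281 m.
A = π(1.025)² = 3.30064 m².
Resultant F = γ·h_c·A = 15.86277 × 2.79281 × 3.30064 = 146.224 kN.
I_c = πr⁴/4 = π × 1.025⁴/4 = 0.866933 m⁴.
Centre of pressure: y_p = y_c + I_c/(y_c·A) = 4.845 + 0.866933/(4.845 × 3.30064) = 4.845 + 0.0542118 = 4.89921 m along the plane.
The resultant acts 1.025 + 0.0542118 = 1.07921 m (along the plate) below the hinge at the top edge, so the moment about the hinge is M = F × 1.07921 = 146.224 × 1.07921 = 157.806 kN·m.

M ≈ 157.8 kN·m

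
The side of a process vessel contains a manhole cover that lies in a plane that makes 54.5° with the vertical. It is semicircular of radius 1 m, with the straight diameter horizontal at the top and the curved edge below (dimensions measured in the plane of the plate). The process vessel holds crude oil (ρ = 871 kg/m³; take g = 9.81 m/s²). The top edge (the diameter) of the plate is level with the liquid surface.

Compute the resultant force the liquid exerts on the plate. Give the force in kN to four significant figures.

γ = ρg = 871 × 9.81 / 1000 = 8.54451 kN/m³.
The plate makes 54.5° with the vertical, i.e. θ = 90° − 54.5° = 35.5° to the horizontal. Measuring y along the incline from the free-surface line, vertical depth h = y·sinθ with sinθ = 0.580703.
The centroid of a semicircle lies 4r/(3π) = 0.424413 m from the diameter, here below the top edge, so y_c = 0.424413 m and h_c = 0.424413 × 0.580703 = 0.246458 m.
A = πr²/2 = π × 1²/2 = 1.5708 m².
Resultant F = γ·h_c·A = 8.54451 × 0.246458 × 1.5708 = 3.30789 kN.

F ≈ 3.308 kN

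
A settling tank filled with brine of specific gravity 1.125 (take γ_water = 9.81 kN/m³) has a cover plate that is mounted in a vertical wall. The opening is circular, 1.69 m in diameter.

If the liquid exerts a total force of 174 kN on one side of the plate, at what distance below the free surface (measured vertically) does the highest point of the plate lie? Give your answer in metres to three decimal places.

γ = 1.125 × 9.81 = 11.03625 kN/m³.
A = π(0.845)² = 2.24318 m².
From F = γ·h_c·A, the centroid depth is h_c = 174/(11.03625 × 2.24318) = 7.02852 m.
The centroid is at the centre, 0.845 m below the top of the plate, so the highest point sits at h_top = 7.02852 − 0.845 = 6.18352 m below the surface.

d_top ≈ 6.184 m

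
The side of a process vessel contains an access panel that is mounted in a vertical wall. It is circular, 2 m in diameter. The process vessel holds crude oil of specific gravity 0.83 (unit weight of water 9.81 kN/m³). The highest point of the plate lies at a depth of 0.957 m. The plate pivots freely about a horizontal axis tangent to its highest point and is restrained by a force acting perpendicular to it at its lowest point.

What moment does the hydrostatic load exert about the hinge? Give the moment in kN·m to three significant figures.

M ≈ 56.5 kN·m

γ = 0.83 × 9.81 = 8.1423 kN/m³.
The centroid is at the centre, 1 m below the top of the plate, so the centroid depth is h_c = 0.957 + 1 = 1.957 m.
A = π(1)² = 3.14159 m².
Resultant F = γ·h_c·A = 8.1423 × 1.957 × 3.14159 = 50.0596 kN.
I_c = πr⁴/4 = π × 1⁴/4 = 0.785398 m⁴.
Centre of pressure: y_p = y_c + I_c/(y_c·A) = 1.957 + 0.785398/(1.957 × 3.14159) = 1.957 + 0.127747 = 2.08475 m along the plane.
The resultant acts 1 + 0.127747 = 1.12775 m (along the plate) below the hinge at the top edge, so the moment about the hinge is M = F × 1.12775 = 50.0596 × 1.12775 = 56.4547 kN·m.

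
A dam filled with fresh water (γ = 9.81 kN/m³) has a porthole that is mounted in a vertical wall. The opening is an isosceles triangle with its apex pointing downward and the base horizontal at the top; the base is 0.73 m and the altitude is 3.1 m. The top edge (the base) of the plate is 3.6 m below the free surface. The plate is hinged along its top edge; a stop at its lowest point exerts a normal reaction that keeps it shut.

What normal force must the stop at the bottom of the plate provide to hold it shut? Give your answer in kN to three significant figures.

P ≈ 19.1 kN

γ = 9.81 kN/m³.
With the apex down, the centroid sits h/3 = 3.1/3 = 1.03333 m below the base (the top edge), so the centroid depth is h_c = 3.6 + 1.03333 = 4.63333 m.
A = ½ × 0.73 × 3.1 = 1.1315 m².
Resultant F = γ·h_c·A = 9.81 × 4.63333 × 1.1315 = 51.43 kN.
I_c = b·h³/36 = 0.73 × 3.1³/36 = 0.604095 m⁴.
Centre of pressure: y_p = y_c + I_c/(y_c·A) = 4.63333 + 0.604095/(4.63333 × 1.1315) = 4.63333 + 0.115228 = 4.74856 m along the plane.
The resultant acts 1.03333 + 0.115228 = 1.14856 m (along the plate) below the hinge at the top edge, so the moment about the hinge is M = F × 1.14856 = 51.43 × 1.14856 = 59.0704 kN·m.
A normal force at the bottom, 3.1 m from the hinge, must supply this moment: P = 59.0704/3.1 = 19.055 kN.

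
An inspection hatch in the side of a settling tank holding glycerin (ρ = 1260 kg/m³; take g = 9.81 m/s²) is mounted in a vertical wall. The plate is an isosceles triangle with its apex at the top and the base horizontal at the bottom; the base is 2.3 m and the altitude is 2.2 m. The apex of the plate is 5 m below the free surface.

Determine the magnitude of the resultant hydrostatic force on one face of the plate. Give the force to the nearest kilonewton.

F ≈ 202 kN

γ = ρg = 1260 × 9.81 / 1000 = 12.3606 kN/m³.
With the apex up, the centroid sits 2h/3 = 2 × 2.2/3 = 1.46667 m below the apex, so the centroid depth is h_c = 5 + 1.46667 = 6.46667 m.
A = ½ × 2.3 × 2.2 = 2.53 m².
Resultant F = γ·h_c·A = 12.3606 × 6.46667 × 2.53 = 202.228 kN.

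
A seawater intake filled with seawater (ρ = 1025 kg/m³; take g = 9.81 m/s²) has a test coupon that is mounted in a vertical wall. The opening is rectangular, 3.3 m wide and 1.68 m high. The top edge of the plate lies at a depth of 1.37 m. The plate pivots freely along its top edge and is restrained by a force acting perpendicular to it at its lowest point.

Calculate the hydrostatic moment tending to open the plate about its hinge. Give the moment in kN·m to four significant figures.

γ = ρg = 1025 × 9.81 / 1000 = 10.05525 kN/m³.
The centroid lies 1.68/2 = 0.84 m below the top edge, so the centroid depth is h_c = 1.37 + 0.84 = 2.21 m.
A = 3.3 × 1.68 = 5.544 m².
Resultant F = γ·h_c·A = 10.05525 × 2.21 × 5.544 = 123.199 kN.
I_c = b·h³/12 = 3.3 × 1.68³/12 = 1.30395 m⁴.
Centre of pressure: y_p = y_c + I_c/(y_c·A) = 2.21 + 1.30395/(2.21 × 5.544) = 2.21 + 0.106425 = 2.31643 m along the plane.
The resultant acts 0.84 + 0.106425 = 0.946425 m (along the plate) below the hinge at the top edge, so the moment about the hinge is M = F × 0.946425 = 123.199 × 0.946425 = 116.599 kN·m.

M ≈ 116.6 kN·m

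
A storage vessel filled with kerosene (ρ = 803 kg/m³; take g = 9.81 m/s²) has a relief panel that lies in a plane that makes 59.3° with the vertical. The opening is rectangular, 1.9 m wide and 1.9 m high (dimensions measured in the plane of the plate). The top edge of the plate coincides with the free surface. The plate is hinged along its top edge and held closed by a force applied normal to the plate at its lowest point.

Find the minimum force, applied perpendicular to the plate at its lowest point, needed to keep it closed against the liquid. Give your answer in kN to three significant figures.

P ≈ 9.20 kN

γ = ρg = 803 × 9.81 / 1000 = 7.87743 kN/m³.
The plate makes 59.3° with the vertical, i.e. θ = 90° − 59.3° = 30.7° to the horizontal. Measuring y along the incline from the free-surface line, vertical depth h = y·sinθ with sinθ = 0.510543.
The centroid lies 1.9/2 = 0.95 m below the top edge, so y_c = 0.95 m and h_c = 0.95 × 0.510543 = 0.485016 m.
A = 1.9 × 1.9 = 3.61 m².
Resultant F = γ·h_c·A = 7.87743 × 0.485016 × 3.61 = 13.7927 kN.
I_c = b·h³/12 = 1.9 × 1.9³/12 = 1.08601 m⁴.
Centre of pressure: y_p = y_c + I_c/(y_c·A) = 0.95 + 1.08601/(0.95 × 3.61) = 0.95 + 0.316667 = 1.26667 m along the plane.
The resultant acts 0.95 + 0.316667 = 1.26667 m (along the plate) below the hinge at the top edge, so the moment about the hinge is M = F × 1.26667 = 13.7927 × 1.26667 = 17.4708 kN·m.
A normal force at the bottom, 1.9 m from the hinge, must supply this moment: P = 17.4708/1.9 = 9.19516 kN.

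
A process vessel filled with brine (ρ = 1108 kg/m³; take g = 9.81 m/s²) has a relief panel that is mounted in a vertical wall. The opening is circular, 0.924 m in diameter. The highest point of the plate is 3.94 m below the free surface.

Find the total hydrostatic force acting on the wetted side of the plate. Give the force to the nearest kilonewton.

F ≈ 32 kN

γ = ρg = 1108 × 9.81 / 1000 = 10.86948 kN/m³.
The centroid is at the centre, 0.462 m below the top of the plate, so the centroid depth is h_c = 3.94 + 0.462 = 4.402 m.
A = π(0.462)² = 0.670554 m².
Resultant F = γ·h_c·A = 10.86948 × 4.402 × 0.670554 = 32.0843 kN.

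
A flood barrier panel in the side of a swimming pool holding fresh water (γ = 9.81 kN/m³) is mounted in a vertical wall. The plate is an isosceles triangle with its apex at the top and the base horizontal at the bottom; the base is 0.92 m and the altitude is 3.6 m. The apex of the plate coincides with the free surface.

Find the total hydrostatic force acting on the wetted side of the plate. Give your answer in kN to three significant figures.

F ≈ 39.0 kN

γ = 9.81 kN/m³.
With the apex up, the centroid sits 2h/3 = 2 × 3.6/3 = 2.4 m below the apex, so the centroid depth is h_c = 2.4 m.
A = ½ × 0.92 × 3.6 = 1.656 m².
Resultant F = γ·h_c·A = 9.81 × 2.4 × 1.656 = 38.9889 kN.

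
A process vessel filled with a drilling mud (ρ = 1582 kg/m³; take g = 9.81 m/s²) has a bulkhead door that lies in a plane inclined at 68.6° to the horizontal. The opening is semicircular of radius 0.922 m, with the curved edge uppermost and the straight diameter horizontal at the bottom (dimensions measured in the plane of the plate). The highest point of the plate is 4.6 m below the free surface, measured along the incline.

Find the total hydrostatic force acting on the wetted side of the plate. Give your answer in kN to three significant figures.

γ = ρg = 1582 × 9.81 / 1000 = 15.51942 kN/m³.
Let θ = 68.6° be the plate's angle to the horizontal; measure y along the incline from where the plane meets the free surface. Vertical depth h = y·sinθ with sinθ = 0.931056.
The centroid lies 4r/(3π) = 0.391309 m above the diameter, so r − 4r/(3π) = 0.922 − 0.391309 = 0.530691 m below the topmost point, so y_c = 4.6 + 0.530691 = 5.13069 m and h_c = 5.13069 × 0.931056 = 4.77696 m.
A = πr²/2 = π × 0.922²/2 = 1.33531 m².
Resultant F = γ·h_c·A = 15.51942 × 4.77696 × 1.33531 = 98.9941 kN.

F ≈ 99.0 kN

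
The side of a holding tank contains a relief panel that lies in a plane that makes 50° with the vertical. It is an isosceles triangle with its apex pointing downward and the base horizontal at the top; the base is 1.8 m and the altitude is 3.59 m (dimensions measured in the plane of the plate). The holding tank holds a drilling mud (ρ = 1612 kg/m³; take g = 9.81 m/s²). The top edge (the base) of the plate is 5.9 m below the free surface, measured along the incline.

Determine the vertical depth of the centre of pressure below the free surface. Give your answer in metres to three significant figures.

γ = ρg = 1612 × 9.81 / 1000 = 15.81372 kN/m³.
The plate makes 50° with the vertical, i.e. θ = 90° − 50° = 40° to the horizontal. Measuring y along the incline from the free-surface line, vertical depth h = y·sinθ with sinθ = 0.642788.
With the apex down, the centroid sits h/3 = 3.59/3 = 1.19667 m below the base (the top edge), so y_c = 5.9 + 1.19667 = 7.09667 m and h_c = 7.09667 × 0.642788 = 4.56165 m.
A = ½ × 1.8 × 3.59 = 3.231 m².
Resultant F = γ·h_c·A = 15.81372 × 4.56165 × 3.231 = 233.074 kN.
I_c = b·h³/36 = 1.8 × 3.59³/36 = 2.31341 m⁴.
Centre of pressure: y_p = y_c + I_c/(y_c·A) = 7.09667 + 2.31341/(7.09667 × 3.231) = 7.09667 + 0.100893 = 7.19756 m along the plane.
Vertically, h_p = y_p·sinθ = 7.19756 × 0.642788 = 4.62651 m.

h_p = 4.63 m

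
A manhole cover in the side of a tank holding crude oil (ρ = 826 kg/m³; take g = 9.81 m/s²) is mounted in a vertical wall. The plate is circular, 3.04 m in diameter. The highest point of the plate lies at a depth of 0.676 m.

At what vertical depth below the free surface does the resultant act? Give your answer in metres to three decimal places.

γ = ρg = 826 × 9.81 / 1000 = 8.10306 kN/m³.
The centroid is at the centre, 1.52 m below the top of the plate, so the centroid depth is h_c = 0.676 + 1.52 = 2.196 m.
A = π(1.52)² = 7.25834 m².
Resultant F = γ·h_c·A = 8.10306 × 2.196 × 7.25834 = 129.157 kN.
I_c = πr⁴/4 = π × 1.52⁴/4 = 4.19241 m⁴.
Centre of pressure: y_p = y_c + I_c/(y_c·A) = 2.196 + 4.19241/(2.196 × 7.25834) = 2.196 + 0.263023 = 2.45902 m along the plane.

h_p = 2.459 m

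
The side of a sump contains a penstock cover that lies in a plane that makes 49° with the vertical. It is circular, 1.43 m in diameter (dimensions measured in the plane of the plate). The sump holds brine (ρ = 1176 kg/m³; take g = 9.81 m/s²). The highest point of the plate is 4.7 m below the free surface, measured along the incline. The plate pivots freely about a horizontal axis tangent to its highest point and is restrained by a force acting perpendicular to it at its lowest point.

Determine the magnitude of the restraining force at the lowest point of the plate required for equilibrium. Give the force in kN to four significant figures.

γ = ρg = 1176 × 9.81 / 1000 = 11.53656 kN/m³.
The plate makes 49° with the vertical, i.e. θ = 90° − 49° = 41° to the horizontal. Measuring y along the incline from the free-surface line, vertical depth h = y·sinθ with sinθ = 0.656059.
The centroid is at the centre, 0.715 m below the top of the plate, so y_c = 4.7 + 0.715 = 5.415 m and h_c = 5.415 × 0.656059 = 3.55256 m.
A = π(0.715)² = 1.60606 m².
Resultant F = γ·h_c·A = 11.53656 × 3.55256 × 1.60606 = 65.8233 kN.
I_c = πr⁴/4 = π × 0.715⁴/4 = 0.205265 m⁴.
Centre of pressure: y_p = y_c + I_c/(y_c·A) = 5.415 + 0.205265/(5.415 × 1.60606) = 5.415 + 0.0236023 = 5.4386 m along the plane.
The resultant acts 0.715 + 0.0236023 = 0.738602 m (along the plate) below the hinge at the top edge, so the moment about the hinge is M = F × 0.738602 = 65.8233 × 0.738602 = 48.6172 kN·m.
A normal force at the bottom, 1.43 m from the hinge, must supply this moment: P = 48.6172/1.43 = 33.998 kN.

P ≈ 34.00 kN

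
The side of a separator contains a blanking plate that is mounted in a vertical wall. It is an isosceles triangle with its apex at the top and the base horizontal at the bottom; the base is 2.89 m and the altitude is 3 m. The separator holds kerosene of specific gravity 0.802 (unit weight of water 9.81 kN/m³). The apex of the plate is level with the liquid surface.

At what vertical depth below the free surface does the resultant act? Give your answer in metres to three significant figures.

γ = 0.802 × 9.81 = 7.86762 kN/m³.
With the apex up, the centroid sits 2h/3 = 2 × 3/3 = 2 m below the apex, so the centroid depth is h_c = 2 m.
A = ½ × 2.89 × 3 = 4.335 m².
Resultant F = γ·h_c·A = 7.86762 × 2 × 4.335 = 68.2123 kN.
I_c = b·h³/36 = 2.89 × 3³/36 = 2.1675 m⁴.
Centre of pressure: y_p = y_c + I_c/(y_c·A) = 2 + 2.1675/(2 × 4.335) = 2 + 0.25 = 2.25 m along the plane.

h_p = 2.25 m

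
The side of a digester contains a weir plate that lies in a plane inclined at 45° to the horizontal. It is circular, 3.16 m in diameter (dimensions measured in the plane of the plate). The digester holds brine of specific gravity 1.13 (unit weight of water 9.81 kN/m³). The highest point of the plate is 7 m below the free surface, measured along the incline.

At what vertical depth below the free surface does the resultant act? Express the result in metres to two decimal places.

h_p = 6.12 m

γ = 1.13 × 9.81 = 11.0853 kN/m³.
Let θ = 45° be the plate's angle to the horizontal; measure y along the incline from where the plane meets the free surface. Vertical depth h = y·sinθ with sinθ = 0.707107.
The centroid is at the centre, 1.58 m below the top of the plate, so y_c = 7 + 1.58 = 8.58 m and h_c = 8.58 × 0.707107 = 6.06698 m.
A = π(1.58)² = 7.84267 m².
Resultant F = γ·h_c·A = 11.0853 × 6.06698 × 7.84267 = 527.453 kN.
I_c = πr⁴/4 = π × 1.58⁴/4 = 4.89461 m⁴.
Centre of pressure: y_p = y_c + I_c/(y_c·A) = 8.58 + 4.89461/(8.58 × 7.84267) = 8.58 + 0.0727389 = 8.65274 m along the plane.
Vertically, h_p = y_p·sinθ = 8.65274 × 0.707107 = 6.11841 m.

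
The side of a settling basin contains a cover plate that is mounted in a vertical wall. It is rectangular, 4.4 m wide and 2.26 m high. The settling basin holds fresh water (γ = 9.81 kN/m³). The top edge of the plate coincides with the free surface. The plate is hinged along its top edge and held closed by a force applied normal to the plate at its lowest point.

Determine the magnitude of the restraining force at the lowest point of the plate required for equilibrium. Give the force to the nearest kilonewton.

P ≈ 73 kN

γ = 9.81 kN/m³.
The centroid lies 2.26/2 = 1.13 m below the top edge, so the centroid depth is h_c = 1.13 m.
A = 4.4 × 2.26 = 9.944 m².
Resultant F = γ·h_c·A = 9.81 × 1.13 × 9.944 = 110.232 kN.
I_c = b·h³/12 = 4.4 × 2.26³/12 = 4.2325 m⁴.
Centre of pressure: y_p = y_c + I_c/(y_c·A) = 1.13 + 4.2325/(1.13 × 9.944) = 1.13 + 0.376667 = 1.50667 m along the plane.
The resultant acts 1.13 + 0.376667 = 1.50667 m (along the plate) below the hinge at the top edge, so the moment about the hinge is M = F × 1.50667 = 110.232 × 1.50667 = 166.083 kN·m.
A normal force at the bottom, 2.26 m from the hinge, must supply this moment: P = 166.083/2.26 = 73.4881 kN.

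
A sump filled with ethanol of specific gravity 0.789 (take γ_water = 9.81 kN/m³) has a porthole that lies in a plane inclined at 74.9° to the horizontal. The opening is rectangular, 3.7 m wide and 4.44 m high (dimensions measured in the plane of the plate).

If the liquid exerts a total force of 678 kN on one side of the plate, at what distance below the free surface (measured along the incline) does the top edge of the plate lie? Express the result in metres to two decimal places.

γ = 0.789 × 9.81 = 7.74009 kN/m³.
A = 3.7 × 4.44 = 16.428 m².
From F = γ·h_c·A, the centroid depth is h_c = 678/(7.74009 × 16.428) = 5.33211 m.
Let θ = 74.9° be the plate's angle to the horizontal; measure y along the incline from where the plane meets the free surface. Vertical depth h = y·sinθ with sinθ = 0.965473.
Along the incline, y_c = h_c/sinθ = 5.33211/0.965473 = 5.5228 m.
The centroid lies 4.44/2 = 2.22 m below the top edge, so the top edge sits at y_top = 5.5228 − 2.22 = 3.3028 m along the incline.

y_top ≈ 3.30 m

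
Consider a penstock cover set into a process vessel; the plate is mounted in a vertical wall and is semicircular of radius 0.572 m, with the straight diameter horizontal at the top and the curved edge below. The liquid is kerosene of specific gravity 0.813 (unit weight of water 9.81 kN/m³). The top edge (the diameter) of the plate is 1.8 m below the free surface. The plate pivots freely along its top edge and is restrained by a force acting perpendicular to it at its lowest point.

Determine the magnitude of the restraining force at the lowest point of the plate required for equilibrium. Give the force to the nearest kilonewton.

P ≈ 4 kN

γ = 0.813 × 9.81 = 7.97553 kN/m³.
The centroid of a semicircle lies 4r/(3π) = 0.242764 m from the diameter, here below the top edge, so the centroid depth is h_c = 1.8 + 0.242764 = 2.04276 m.
A = πr²/2 = π × 0.572²/2 = 0.513939 m².
Resultant F = γ·h_c·A = 7.97553 × 2.04276 × 0.513939 = 8.37314 kN.
I_c = (π/8 − 8/(9π))·r⁴ = 0.109757 × 0.572⁴ = 0.0117494 m⁴.
Centre of pressure: y_p = y_c + I_c/(y_c·A) = 2.04276 + 0.0117494/(2.04276 × 0.513939) = 2.04276 + 0.0111915 = 2.05395 m along the plane.
The resultant acts 0.242764 + 0.0111915 = 0.253956 m (along the plate) below the hinge at the top edge, so the moment about the hinge is M = F × 0.253956 = 8.37314 × 0.253956 = 2.12641 kN·m.
A normal force at the bottom, 0.572 m from the hinge, must supply this moment: P = 2.12641/0.572 = 3.7175 kN.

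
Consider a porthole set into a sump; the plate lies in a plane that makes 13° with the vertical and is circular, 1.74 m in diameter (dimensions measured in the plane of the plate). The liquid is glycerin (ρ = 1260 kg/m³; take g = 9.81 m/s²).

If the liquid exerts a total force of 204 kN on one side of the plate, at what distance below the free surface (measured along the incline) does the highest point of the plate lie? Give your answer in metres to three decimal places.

y_top ≈ 6.253 m

γ = ρg = 1260 × 9.81 / 1000 = 12.3606 kN/m³.
A = π(0.87)² = 2.37787 m².
From F = γ·h_c·A, the centroid depth is h_c = 204/(12.3606 × 2.37787) = 6.94069 m.
The plate makes 13° with the vertical, i.e. θ = 90° − 13° = 77° to the horizontal. Measuring y along the incline from the free-surface line, vertical depth h = y·sinθ with sinθ = 0.974370.
Along the incline, y_c = h_c/sinθ = 6.94069/0.974370 = 7.12326 m.
The centroid is at the centre, 0.87 m below the top of the plate, so the highest point sits at y_top = 7.12326 − 0.87 = 6.25326 m along the incline.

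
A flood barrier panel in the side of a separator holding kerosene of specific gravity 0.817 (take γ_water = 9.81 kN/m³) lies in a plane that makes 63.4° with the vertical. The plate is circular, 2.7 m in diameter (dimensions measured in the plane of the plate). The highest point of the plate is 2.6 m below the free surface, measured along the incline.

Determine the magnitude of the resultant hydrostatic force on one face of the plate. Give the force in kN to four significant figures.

γ = 0.817 × 9.81 = 8.01477 kN/m³.
The plate makes 63.4° with the vertical, i.e. θ = 90° − 63.4° = 26.6° to the horizontal. Measuring y along the incline from the free-surface line, vertical depth h = y·sinθ with sinθ = 0.447759.
The centroid is at the centre, 1.35 m below the top of the plate, so y_c = 2.6 + 1.35 = 3.95 m and h_c = 3.95 × 0.447759 = 1.76865 m.
A = π(1.35)² = 5.72555 m².
Resultant F = γ·h_c·A = 8.01477 × 1.76865 × 5.72555 = 81.1615 kN.

F ≈ 81.16 kN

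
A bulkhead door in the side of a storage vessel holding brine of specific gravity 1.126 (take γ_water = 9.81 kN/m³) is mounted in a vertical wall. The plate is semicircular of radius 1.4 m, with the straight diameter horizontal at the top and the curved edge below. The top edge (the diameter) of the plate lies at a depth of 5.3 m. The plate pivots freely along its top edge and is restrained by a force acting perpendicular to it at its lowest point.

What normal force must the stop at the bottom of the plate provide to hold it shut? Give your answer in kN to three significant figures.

γ = 1.126 × 9.81 = 11.04606 kN/m³.
The centroid of a semicircle lies 4r/(3π) = 0.594178 m from the diameter, here below the top edge, so the centroid depth is h_c = 5.3 + 0.594178 = 5.89418 m.
A = πr²/2 = π × 1.4²/2 = 3.07876 m².
Resultant F = γ·h_c·A = 11.04606 × 5.89418 × 3.07876 = 200.45 kN.
I_c = (π/8 − 8/(9π))·r⁴ = 0.109757 × 1.4⁴ = 0.421642 m⁴.
Centre of pressure: y_p = y_c + I_c/(y_c·A) = 5.89418 + 0.421642/(5.89418 × 3.07876) = 5.89418 + 0.0232351 = 5.91742 m along the plane.
The resultant acts 0.594178 + 0.0232351 = 0.617413 m (along the plate) below the hinge at the top edge, so the moment about the hinge is M = F × 0.617413 = 200.45 × 0.617413 = 123.76 kN·m.
A normal force at the bottom, 1.4 m from the hinge, must supply this moment: P = 123.76/1.4 = 88.4 kN.

P ≈ 88.4 kN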